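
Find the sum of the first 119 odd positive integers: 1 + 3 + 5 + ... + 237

Sum of first n odd numbers = n²
= 119²
= 14161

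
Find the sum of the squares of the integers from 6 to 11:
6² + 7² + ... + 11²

Use ∑_{k=1}^{n} k² = n(n+1)(2n+1)/6, then subtract the first 5 terms.
∑_{k=1}^{11} k² = 11×12×23/6 = 506
∑_{k=1}^{5} k² = 5×6×11/6 = 55
∑_{k=6}^{11} k² = 506 - 55 = 451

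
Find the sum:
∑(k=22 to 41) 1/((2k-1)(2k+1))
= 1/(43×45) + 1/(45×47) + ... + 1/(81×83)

Partial fractions: 1/((2k-1)(2k+1)) = (1/2)[1/(2k-1) - 1/(2k+1)]
The series telescopes:
= (1/2)[1/43 - 1/83]
= 20/3569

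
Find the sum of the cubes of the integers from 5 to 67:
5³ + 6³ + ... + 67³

Use ∑_{k=1}^{n} k³ = [n(n+1)/2]², then subtract the first 4 terms.
∑_{k=1}^{67} k³ = [67×68/2]² = 2278² = 5189284
∑_{k=1}^{4} k³ = [4×5/2]² = 10² = 100
∑_{k=5}^{67} k³ = 5189284 - 100 = 5189184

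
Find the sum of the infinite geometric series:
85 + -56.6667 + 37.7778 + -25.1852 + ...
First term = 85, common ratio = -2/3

For |r| < 1, S = a / (1 - r)
S = 85 / (1 - (-2/3))
S = 85 / (5/3)
S = 51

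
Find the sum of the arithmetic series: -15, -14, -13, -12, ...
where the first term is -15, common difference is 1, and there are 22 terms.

Sₙ = n/2 × (first + last)
Last term = a + (n-1)d = -15 + (22-1)×1 = 6
S_22 = 22/2 × (-15 + 6)
S_22 = 22/2 × (-9) = -99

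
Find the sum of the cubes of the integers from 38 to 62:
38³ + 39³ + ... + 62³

Use ∑_{k=1}^{n} k³ = [n(n+1)/2]², then subtract the first 37 terms.
∑_{k=1}^{62} k³ = [62×63/2]² = 1953² = 3814209
∑_{k=1}^{37} k³ = [37×38/2]² = 703² = 494209
∑_{k=38}^{62} k³ = 3814209 - 494209 = 3320000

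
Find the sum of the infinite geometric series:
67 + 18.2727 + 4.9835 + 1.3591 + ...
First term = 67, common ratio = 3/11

For |r| < 1, S = a / (1 - r)
S = 67 / (1 - (3/11))
S = 67 / (8/11)
S = 737/8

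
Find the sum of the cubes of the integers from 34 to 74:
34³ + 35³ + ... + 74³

Use ∑_{k=1}^{n} k³ = [n(n+1)/2]², then subtract the first 33 terms.
∑_{k=1}^{74} k³ = [74×75/2]² = 2775² = 7700625
∑_{k=1}^{33} k³ = [33×34/2]² = 561² = 314721
∑_{k=34}^{74} k³ = 7700625 - 314721 = 7385904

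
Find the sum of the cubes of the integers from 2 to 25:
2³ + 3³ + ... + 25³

Use ∑_{k=1}^{n} k³ = [n(n+1)/2]², then subtract the first 1 terms.
∑_{k=1}^{25} k³ = [25×26/2]² = 325² = 105625
∑_{k=1}^{1} k³ = [1×2/2]² = 1² = 1
∑_{k=2}^{25} k³ = 105625 - 1 = 105624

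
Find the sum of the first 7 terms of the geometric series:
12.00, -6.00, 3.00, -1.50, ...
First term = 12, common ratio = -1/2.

Sₙ = a(1 - rⁿ) / (1 - r)
S_7 = 12(1 - (-1/2)^7) / (1 - (-1/2))
S_7 = 12(1 - (-1/128)) / (3/2)
S_7 = 129/16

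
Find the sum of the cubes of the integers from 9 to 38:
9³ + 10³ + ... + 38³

Use ∑_{k=1}^{n} k³ = [n(n+1)/2]², then subtract the first 8 terms.
∑_{k=1}^{38} k³ = [38×39/2]² = 741² = 549081
∑_{k=1}^{8} k³ = [8×9/2]² = 36² = 1296
∑_{k=9}^{38} k³ = 549081 - 1296 = 547785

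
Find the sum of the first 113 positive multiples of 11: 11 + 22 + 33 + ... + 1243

Factor out 11: = 11(1 + 2 + ... + 113) = 11 × n(n+1)/2
= 11 × 113×114/2
= 11 × 6441
= 70851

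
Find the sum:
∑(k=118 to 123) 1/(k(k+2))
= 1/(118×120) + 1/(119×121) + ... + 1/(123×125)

Partial fractions: 1/(k(k+2)) = (1/2)[1/k - 1/(k+2)]
Telescoping leaves the first two and last two terms:
= (1/2)[1/118 + 1/119 - 1/124 - 1/125]
= 88521/217651000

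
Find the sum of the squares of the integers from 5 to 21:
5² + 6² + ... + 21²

Use ∑_{k=1}^{n} k² = n(n+1)(2n+1)/6, then subtract the first 4 terms.
∑_{k=1}^{21} k² = 21×22×43/6 = 3311
∑_{k=1}^{4} k² = 4×5×9/6 = 30
∑_{k=5}^{21} k² = 3311 - 30 = 3281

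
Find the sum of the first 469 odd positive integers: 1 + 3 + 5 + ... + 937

Sum of first n odd numbers = n²
= 469²
= 219961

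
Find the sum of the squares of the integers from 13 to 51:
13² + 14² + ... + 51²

Use ∑_{k=1}^{n} k² = n(n+1)(2n+1)/6, then subtract the first 12 terms.
∑_{k=1}^{51} k² = 51×52×103/6 = 45526
∑_{k=1}^{12} k² = 12×13×25/6 = 650
∑_{k=13}^{51} k² = 45526 - 650 = 44876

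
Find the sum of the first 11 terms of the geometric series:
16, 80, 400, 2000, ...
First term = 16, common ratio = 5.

Sₙ = a(1 - rⁿ) / (1 - r)
S_11 = 16(1 - 5^11) / (1 - 5)
S_11 = 16(1 - 48828125) / (-4)
S_11 = 195312496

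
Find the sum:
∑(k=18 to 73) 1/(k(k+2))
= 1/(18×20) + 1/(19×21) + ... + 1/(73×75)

Partial fractions: 1/(k(k+2)) = (1/2)[1/k - 1/(k+2)]
Telescoping leaves the first two and last two terms:
= (1/2)[1/18 + 1/19 - 1/74 - 1/75]
= 6433/158175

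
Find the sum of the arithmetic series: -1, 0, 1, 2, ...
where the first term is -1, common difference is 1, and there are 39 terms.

Sₙ = n/2 × (first + last)
Last term = a + (n-1)d = -1 + (39-1)×1 = 37
S_39 = 39/2 × (-1 + 37)
S_39 = 39/2 × 36 = 702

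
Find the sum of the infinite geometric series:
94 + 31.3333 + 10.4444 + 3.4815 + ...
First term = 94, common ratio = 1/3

For |r| < 1, S = a / (1 - r)
S = 94 / (1 - (1/3))
S = 94 / (2/3)
S = 141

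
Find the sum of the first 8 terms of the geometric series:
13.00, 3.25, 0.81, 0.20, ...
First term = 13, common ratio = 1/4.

Sₙ = a(1 - rⁿ) / (1 - r)
S_8 = 13(1 - (1/4)^8) / (1 - (1/4))
S_8 = 13(1 - (1/65536)) / (3/4)
S_8 = 283985/16384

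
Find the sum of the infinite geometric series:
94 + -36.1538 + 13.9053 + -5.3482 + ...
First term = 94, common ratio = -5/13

For |r| < 1, S = a / (1 - r)
S = 94 / (1 - (-5/13))
S = 94 / (18/13)
S = 611/9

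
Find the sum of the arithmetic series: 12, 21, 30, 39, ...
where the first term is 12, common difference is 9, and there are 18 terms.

Sₙ = n/2 × (first + last)
Last term = a + (n-1)d = 12 + (18-1)×9 = 165
S_18 = 18/2 × (12 + 165)
S_18 = 18/2 × 177 = 1593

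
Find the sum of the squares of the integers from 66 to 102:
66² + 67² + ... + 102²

Use ∑_{k=1}^{n} k² = n(n+1)(2n+1)/6, then subtract the first 65 terms.
∑_{k=1}^{102} k² = 102×103×205/6 = 358955
∑_{k=1}^{65} k² = 65×66×131/6 = 93665
∑_{k=66}^{102} k² = 358955 - 93665 = 265290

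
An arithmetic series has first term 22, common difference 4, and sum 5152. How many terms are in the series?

Using S = n/2 × [2a + (n-1)d]
5152 = n/2 × [2(22) + (n-1)(4)]
5152 = n/2 × [44 + 4n - 4]
10304 = n × [40 + 4n]
4n² + (40)n - 10304 = 0
Discriminant: Δ = (40)² - 4(4)(-10304) = 1600 + 164864 = 166464
√Δ = 408
n = [-(40) + √Δ] / (2·4) = (-40 + 408) / 8 = 368 / 8 = 46
(The negative root is discarded since n must be a positive integer.)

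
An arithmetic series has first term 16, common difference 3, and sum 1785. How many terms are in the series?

Using S = n/2 × [2a + (n-1)d]
1785 = n/2 × [2(16) + (n-1)(3)]
1785 = n/2 × [32 + 3n - 3]
3570 = n × [29 + 3n]
3n² + (29)n - 3570 = 0
Discriminant: Δ = (29)² - 4(3)(-3570) = 841 + 42840 = 43681
√Δ = 209
n = [-(29) + √Δ] / (2·3) = (-29 + 209) / 6 = 180 / 6 = 30
(The negative root is discarded since n must be a positive integer.)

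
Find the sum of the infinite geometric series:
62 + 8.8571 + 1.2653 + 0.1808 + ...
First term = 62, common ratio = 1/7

For |r| < 1, S = a / (1 - r)
S = 62 / (1 - (1/7))
S = 62 / (6/7)
S = 217/3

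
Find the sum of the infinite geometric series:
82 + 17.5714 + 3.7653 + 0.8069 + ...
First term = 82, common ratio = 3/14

For |r| < 1, S = a / (1 - r)
S = 82 / (1 - (3/14))
S = 82 / (11/14)
S = 1148/11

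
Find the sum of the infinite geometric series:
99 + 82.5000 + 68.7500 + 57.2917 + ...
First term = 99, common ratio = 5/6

For |r| < 1, S = a / (1 - r)
S = 99 / (1 - (5/6))
S = 99 / (1/6)
S = 594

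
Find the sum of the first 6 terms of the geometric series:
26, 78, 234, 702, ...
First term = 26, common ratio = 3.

Sₙ = a(1 - rⁿ) / (1 - r)
S_6 = 26(1 - 3^6) / (1 - 3)
S_6 = 26(1 - 729) / (-2)
S_6 = 9464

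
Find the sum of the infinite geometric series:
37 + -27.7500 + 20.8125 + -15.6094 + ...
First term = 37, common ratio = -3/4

For |r| < 1, S = a / (1 - r)
S = 37 / (1 - (-3/4))
S = 37 / (7/4)
S = 148/7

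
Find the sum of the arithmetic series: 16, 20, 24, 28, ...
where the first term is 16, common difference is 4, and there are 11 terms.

Sₙ = n/2 × (first + last)
Last term = a + (n-1)d = 16 + (11-1)×4 = 56
S_11 = 11/2 × (16 + 56)
S_11 = 11/2 × 72 = 396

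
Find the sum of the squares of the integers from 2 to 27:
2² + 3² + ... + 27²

Use ∑_{k=1}^{n} k² = n(n+1)(2n+1)/6, then subtract the first 1 terms.
∑_{k=1}^{27} k² = 27×28×55/6 = 6930
∑_{k=1}^{1} k² = 1×2×3/6 = 1
∑_{k=2}^{27} k² = 6930 - 1 = 6929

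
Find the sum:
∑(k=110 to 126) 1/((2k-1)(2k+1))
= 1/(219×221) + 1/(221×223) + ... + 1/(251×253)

Partial fractions: 1/((2k-1)(2k+1)) = (1/2)[1/(2k-1) - 1/(2k+1)]
The series telescopes:
= (1/2)[1/219 - 1/253]
= 17/55407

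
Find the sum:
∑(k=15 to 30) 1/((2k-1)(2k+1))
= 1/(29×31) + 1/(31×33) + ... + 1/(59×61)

Partial fractions: 1/((2k-1)(2k+1)) = (1/2)[1/(2k-1) - 1/(2k+1)]
The series telescopes:
= (1/2)[1/29 - 1/61]
= 16/1769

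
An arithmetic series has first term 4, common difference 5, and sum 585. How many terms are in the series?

Using S = n/2 × [2a + (n-1)d]
585 = n/2 × [2(4) + (n-1)(5)]
585 = n/2 × [8 + 5n - 5]
1170 = n × [3 + 5n]
5n² + (3)n - 1170 = 0
Discriminant: Δ = (3)² - 4(5)(-1170) = 9 + 23400 = 23409
√Δ = 153
n = [-(3) + √Δ] / (2·5) = (-3 + 153) / 10 = 150 / 10 = 15
(The negative root is discarded since n must be a positive integer.)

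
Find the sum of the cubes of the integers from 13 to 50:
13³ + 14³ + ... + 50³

Use ∑_{k=1}^{n} k³ = [n(n+1)/2]², then subtract the first 12 terms.
∑_{k=1}^{50} k³ = [50×51/2]² = 1275² = 1625625
∑_{k=1}^{12} k³ = [12×13/2]² = 78² = 6084
∑_{k=13}^{50} k³ = 1625625 - 6084 = 1619541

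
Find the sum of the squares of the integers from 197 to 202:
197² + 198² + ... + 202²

Use ∑_{k=1}^{n} k² = n(n+1)(2n+1)/6, then subtract the first 196 terms.
∑_{k=1}^{202} k² = 202×203×405/6 = 2767905
∑_{k=1}^{196} k² = 196×197×393/6 = 2529086
∑_{k=197}^{202} k² = 2767905 - 2529086 = 238819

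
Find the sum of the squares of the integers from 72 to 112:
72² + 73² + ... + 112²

Use ∑_{k=1}^{n} k² = n(n+1)(2n+1)/6, then subtract the first 71 terms.
∑_{k=1}^{112} k² = 112×113×225/6 = 474600
∑_{k=1}^{71} k² = 71×72×143/6 = 121836
∑_{k=72}^{112} k² = 474600 - 121836 = 352764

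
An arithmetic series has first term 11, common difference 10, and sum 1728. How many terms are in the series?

Using S = n/2 × [2a + (n-1)d]
1728 = n/2 × [2(11) + (n-1)(10)]
1728 = n/2 × [22 + 10n - 10]
3456 = n × [12 + 10n]
10n² + (12)n - 3456 = 0
Discriminant: Δ = (12)² - 4(10)(-3456) = 144 + 138240 = 138384
√Δ = 372
n = [-(12) + √Δ] / (2·10) = (-12 + 372) / 20 = 360 / 20 = 18
(The negative root is discarded since n must be a positive integer.)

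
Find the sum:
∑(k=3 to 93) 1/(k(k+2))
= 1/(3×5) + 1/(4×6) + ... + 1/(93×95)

Partial fractions: 1/(k(k+2)) = (1/2)[1/k - 1/(k+2)]
Telescoping leaves the first two and last two terms:
= (1/2)[1/3 + 1/4 - 1/94 - 1/95]
= 30121/107160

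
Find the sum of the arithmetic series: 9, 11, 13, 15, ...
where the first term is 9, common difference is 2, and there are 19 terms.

Sₙ = n/2 × (first + last)
Last term = a + (n-1)d = 9 + (19-1)×2 = 45
S_19 = 19/2 × (9 + 45)
S_19 = 19/2 × 54 = 513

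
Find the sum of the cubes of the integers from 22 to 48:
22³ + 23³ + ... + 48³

Use ∑_{k=1}^{n} k³ = [n(n+1)/2]², then subtract the first 21 terms.
∑_{k=1}^{48} k³ = [48×49/2]² = 1176² = 1382976
∑_{k=1}^{21} k³ = [21×22/2]² = 231² = 53361
∑_{k=22}^{48} k³ = 1382976 - 53361 = 1329615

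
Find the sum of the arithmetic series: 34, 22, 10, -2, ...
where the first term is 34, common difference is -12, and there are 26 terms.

Sₙ = n/2 × (first + last)
Last term = a + (n-1)d = 34 + (26-1)×(-12) = -266
S_26 = 26/2 × (34 + (-266))
S_26 = 26/2 × (-232) = -3016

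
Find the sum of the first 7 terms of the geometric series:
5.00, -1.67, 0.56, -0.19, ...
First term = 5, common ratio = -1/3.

Sₙ = a(1 - rⁿ) / (1 - r)
S_7 = 5(1 - (-1/3)^7) / (1 - (-1/3))
S_7 = 5(1 - (-1/2187)) / (4/3)
S_7 = 2735/729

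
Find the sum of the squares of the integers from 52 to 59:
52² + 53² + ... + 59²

Use ∑_{k=1}^{n} k² = n(n+1)(2n+1)/6, then subtract the first 51 terms.
∑_{k=1}^{59} k² = 59×60×119/6 = 70210
∑_{k=1}^{51} k² = 51×52×103/6 = 45526
∑_{k=52}^{59} k² = 70210 - 45526 = 24684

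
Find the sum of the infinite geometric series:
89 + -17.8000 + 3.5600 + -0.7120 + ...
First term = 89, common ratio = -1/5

For |r| < 1, S = a / (1 - r)
S = 89 / (1 - (-1/5))
S = 89 / (6/5)
S = 445/6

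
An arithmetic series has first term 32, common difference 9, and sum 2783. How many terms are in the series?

Using S = n/2 × [2a + (n-1)d]
2783 = n/2 × [2(32) + (n-1)(9)]
2783 = n/2 × [64 + 9n - 9]
5566 = n × [55 + 9n]
9n² + (55)n - 5566 = 0
Discriminant: Δ = (55)² - 4(9)(-5566) = 3025 + 200376 = 203401
√Δ = 451
n = [-(55) + √Δ] / (2·9) = (-55 + 451) / 18 = 396 / 18 = 22
(The negative root is discarded since n must be a positive integer.)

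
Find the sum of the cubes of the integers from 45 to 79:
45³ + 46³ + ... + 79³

Use ∑_{k=1}^{n} k³ = [n(n+1)/2]², then subtract the first 44 terms.
∑_{k=1}^{79} k³ = [79×80/2]² = 3160² = 9985600
∑_{k=1}^{44} k³ = [44×45/2]² = 990² = 980100
∑_{k=45}^{79} k³ = 9985600 - 980100 = 9005500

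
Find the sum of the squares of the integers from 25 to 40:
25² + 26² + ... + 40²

Use ∑_{k=1}^{n} k² = n(n+1)(2n+1)/6, then subtract the first 24 terms.
∑_{k=1}^{40} k² = 40×41×81/6 = 22140
∑_{k=1}^{24} k² = 24×25×49/6 = 4900
∑_{k=25}^{40} k² = 22140 - 4900 = 17240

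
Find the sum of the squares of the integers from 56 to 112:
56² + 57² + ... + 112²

Use ∑_{k=1}^{n} k² = n(n+1)(2n+1)/6, then subtract the first 55 terms.
∑_{k=1}^{112} k² = 112×113×225/6 = 474600
∑_{k=1}^{55} k² = 55×56×111/6 = 56980
∑_{k=56}^{112} k² = 474600 - 56980 = 417620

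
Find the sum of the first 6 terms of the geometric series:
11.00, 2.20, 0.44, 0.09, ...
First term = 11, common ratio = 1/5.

Sₙ = a(1 - rⁿ) / (1 - r)
S_6 = 11(1 - (1/5)^6) / (1 - (1/5))
S_6 = 11(1 - (1/15625)) / (4/5)
S_6 = 42966/3125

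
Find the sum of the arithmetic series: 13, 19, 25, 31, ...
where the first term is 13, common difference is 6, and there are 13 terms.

Sₙ = n/2 × (first + last)
Last term = a + (n-1)d = 13 + (13-1)×6 = 85
S_13 = 13/2 × (13 + 85)
S_13 = 13/2 × 98 = 637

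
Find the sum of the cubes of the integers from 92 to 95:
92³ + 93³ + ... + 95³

Use ∑_{k=1}^{n} k³ = [n(n+1)/2]², then subtract the first 91 terms.
∑_{k=1}^{95} k³ = [95×96/2]² = 4560² = 20793600
∑_{k=1}^{91} k³ = [91×92/2]² = 4186² = 17522596
∑_{k=92}^{95} k³ = 20793600 - 17522596 = 3271004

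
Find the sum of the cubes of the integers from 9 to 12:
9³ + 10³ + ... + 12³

Use ∑_{k=1}^{n} k³ = [n(n+1)/2]², then subtract the first 8 terms.
∑_{k=1}^{12} k³ = [12×13/2]² = 78² = 6084
∑_{k=1}^{8} k³ = [8×9/2]² = 36² = 1296
∑_{k=9}^{12} k³ = 6084 - 1296 = 4788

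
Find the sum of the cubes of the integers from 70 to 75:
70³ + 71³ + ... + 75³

Use ∑_{k=1}^{n} k³ = [n(n+1)/2]², then subtract the first 69 terms.
∑_{k=1}^{75} k³ = [75×76/2]² = 2850² = 8122500
∑_{k=1}^{69} k³ = [69×70/2]² = 2415² = 5832225
∑_{k=70}^{75} k³ = 8122500 - 5832225 = 2290275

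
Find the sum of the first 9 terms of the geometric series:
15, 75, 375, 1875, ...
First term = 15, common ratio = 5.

Sₙ = a(1 - rⁿ) / (1 - r)
S_9 = 15(1 - 5^9) / (1 - 5)
S_9 = 15(1 - 1953125) / (-4)
S_9 = 7324215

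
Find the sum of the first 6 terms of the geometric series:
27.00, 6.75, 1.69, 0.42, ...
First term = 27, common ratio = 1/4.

Sₙ = a(1 - rⁿ) / (1 - r)
S_6 = 27(1 - (1/4)^6) / (1 - (1/4))
S_6 = 27(1 - (1/4096)) / (3/4)
S_6 = 36855/1024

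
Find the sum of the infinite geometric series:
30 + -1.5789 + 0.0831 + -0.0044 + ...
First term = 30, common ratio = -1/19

For |r| < 1, S = a / (1 - r)
S = 30 / (1 - (-1/19))
S = 30 / (20/19)
S = 57/2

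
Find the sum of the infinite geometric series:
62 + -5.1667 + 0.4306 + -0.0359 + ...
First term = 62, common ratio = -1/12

For |r| < 1, S = a / (1 - r)
S = 62 / (1 - (-1/12))
S = 62 / (13/12)
S = 744/13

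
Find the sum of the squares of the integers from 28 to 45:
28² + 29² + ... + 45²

Use ∑_{k=1}^{n} k² = n(n+1)(2n+1)/6, then subtract the first 27 terms.
∑_{k=1}^{45} k² = 45×46×91/6 = 31395
∑_{k=1}^{27} k² = 27×28×55/6 = 6930
∑_{k=28}^{45} k² = 31395 - 6930 = 24465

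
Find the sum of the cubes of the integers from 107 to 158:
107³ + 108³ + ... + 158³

Use ∑_{k=1}^{n} k³ = [n(n+1)/2]², then subtract the first 106 terms.
∑_{k=1}^{158} k³ = [158×159/2]² = 12561² = 157778721
∑_{k=1}^{106} k³ = [106×107/2]² = 5671² = 32160241
∑_{k=107}^{158} k³ = 157778721 - 32160241 = 125618480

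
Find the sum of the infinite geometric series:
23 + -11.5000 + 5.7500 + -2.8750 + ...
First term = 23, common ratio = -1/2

For |r| < 1, S = a / (1 - r)
S = 23 / (1 - (-1/2))
S = 23 / (3/2)
S = 46/3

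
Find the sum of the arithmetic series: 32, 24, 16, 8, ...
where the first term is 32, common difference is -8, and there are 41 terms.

Sₙ = n/2 × (first + last)
Last term = a + (n-1)d = 32 + (41-1)×(-8) = -288
S_41 = 41/2 × (32 + (-288))
S_41 = 41/2 × (-256) = -5248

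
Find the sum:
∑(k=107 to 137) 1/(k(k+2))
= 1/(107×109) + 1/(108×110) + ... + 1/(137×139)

Partial fractions: 1/(k(k+2)) = (1/2)[1/k - 1/(k+2)]
Telescoping leaves the first two and last two terms:
= (1/2)[1/107 + 1/108 - 1/138 - 1/139]
= 153853/73889064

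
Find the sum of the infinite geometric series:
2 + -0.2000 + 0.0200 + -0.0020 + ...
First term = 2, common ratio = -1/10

For |r| < 1, S = a / (1 - r)
S = 2 / (1 - (-1/10))
S = 2 / (11/10)
S = 20/11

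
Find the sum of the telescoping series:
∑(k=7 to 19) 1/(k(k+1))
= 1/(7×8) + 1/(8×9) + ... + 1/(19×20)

Partial fractions: 1/(k(k+1)) = 1/k - 1/(k+1)
The series telescopes:
= (1/7 - 1/8) + (1/8 - 1/9) + ... + (1/19 - 1/20)
= 1/7 - 1/20
= 13/140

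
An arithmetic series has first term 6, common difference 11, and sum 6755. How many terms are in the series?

Using S = n/2 × [2a + (n-1)d]
6755 = n/2 × [2(6) + (n-1)(11)]
6755 = n/2 × [12 + 11n - 11]
13510 = n × [1 + 11n]
11n² + (1)n - 13510 = 0
Discriminant: Δ = (1)² - 4(11)(-13510) = 1 + 594440 = 594441
√Δ = 771
n = [-(1) + √Δ] / (2·11) = (-1 + 771) / 22 = 770 / 22 = 35
(The negative root is discarded since n must be a positive integer.)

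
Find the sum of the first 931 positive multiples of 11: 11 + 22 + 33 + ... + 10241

Factor out 11: = 11(1 + 2 + ... + 931) = 11 × n(n+1)/2
= 11 × 931×932/2
= 11 × 433846
= 4772306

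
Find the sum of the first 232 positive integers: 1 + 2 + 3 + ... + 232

Formula: ∑k = n(n+1)/2
= 232×233/2
= 54056/2
= 27028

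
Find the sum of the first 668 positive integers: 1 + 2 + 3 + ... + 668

Formula: ∑k = n(n+1)/2
= 668×669/2
= 446892/2
= 223446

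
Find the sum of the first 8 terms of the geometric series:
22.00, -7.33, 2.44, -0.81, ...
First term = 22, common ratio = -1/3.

Sₙ = a(1 - rⁿ) / (1 - r)
S_8 = 22(1 - (-1/3)^8) / (1 - (-1/3))
S_8 = 22(1 - (1/6561)) / (4/3)
S_8 = 36080/2187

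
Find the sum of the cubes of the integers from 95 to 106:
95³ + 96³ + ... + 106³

Use ∑_{k=1}^{n} k³ = [n(n+1)/2]², then subtract the first 94 terms.
∑_{k=1}^{106} k³ = [106×107/2]² = 5671² = 32160241
∑_{k=1}^{94} k³ = [94×95/2]² = 4465² = 19936225
∑_{k=95}^{106} k³ = 32160241 - 19936225 = 12224016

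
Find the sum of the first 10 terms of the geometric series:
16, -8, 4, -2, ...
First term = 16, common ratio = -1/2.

Sₙ = a(1 - rⁿ) / (1 - r)
S_10 = 16(1 - (-1/2)^10) / (1 - (-1/2))
S_10 = 16(1 - (1/1024)) / (3/2)
S_10 = 341/32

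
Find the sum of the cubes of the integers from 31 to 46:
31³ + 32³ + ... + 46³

Use ∑_{k=1}^{n} k³ = [n(n+1)/2]², then subtract the first 30 terms.
∑_{k=1}^{46} k³ = [46×47/2]² = 1081² = 1168561
∑_{k=1}^{30} k³ = [30×31/2]² = 465² = 216225
∑_{k=31}^{46} k³ = 1168561 - 216225 = 952336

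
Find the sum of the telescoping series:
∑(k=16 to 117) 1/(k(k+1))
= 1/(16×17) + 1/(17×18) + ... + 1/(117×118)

Partial fractions: 1/(k(k+1)) = 1/k - 1/(k+1)
The series telescopes:
= (1/16 - 1/17) + (1/17 - 1/18) + ... + (1/117 - 1/118)
= 1/16 - 1/118
= 51/944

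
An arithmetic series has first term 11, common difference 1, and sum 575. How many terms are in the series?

Using S = n/2 × [2a + (n-1)d]
575 = n/2 × [2(11) + (n-1)(1)]
575 = n/2 × [22 + 1n - 1]
1150 = n × [21 + 1n]
1n² + (21)n - 1150 = 0
Discriminant: Δ = (21)² - 4(1)(-1150) = 441 + 4600 = 5041
√Δ = 71
n = [-(21) + √Δ] / (2·1) = (-21 + 71) / 2 = 50 / 2 = 25
(The negative root is discarded since n must be a positive integer.)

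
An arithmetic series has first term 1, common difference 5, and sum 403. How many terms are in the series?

Using S = n/2 × [2a + (n-1)d]
403 = n/2 × [2(1) + (n-1)(5)]
403 = n/2 × [2 + 5n - 5]
806 = n × [-3 + 5n]
5n² + (-3)n - 806 = 0
Discriminant: Δ = (-3)² - 4(5)(-806) = 9 + 16120 = 16129
√Δ = 127
n = [-(-3) + √Δ] / (2·5) = (3 + 127) / 10 = 130 / 10 = 13
(The negative root is discarded since n must be a positive integer.)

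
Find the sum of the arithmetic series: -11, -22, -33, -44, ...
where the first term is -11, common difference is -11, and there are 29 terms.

Sₙ = n/2 × (first + last)
Last term = a + (n-1)d = -11 + (29-1)×(-11) = -319
S_29 = 29/2 × (-11 + (-319))
S_29 = 29/2 × (-330) = -4785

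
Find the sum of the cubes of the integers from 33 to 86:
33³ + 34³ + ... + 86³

Use ∑_{k=1}^{n} k³ = [n(n+1)/2]², then subtract the first 32 terms.
∑_{k=1}^{86} k³ = [86×87/2]² = 3741² = 13995081
∑_{k=1}^{32} k³ = [32×33/2]² = 528² = 278784
∑_{k=33}^{86} k³ = 13995081 - 278784 = 13716297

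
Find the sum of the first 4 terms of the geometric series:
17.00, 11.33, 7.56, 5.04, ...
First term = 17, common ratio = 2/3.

Sₙ = a(1 - rⁿ) / (1 - r)
S_4 = 17(1 - (2/3)^4) / (1 - (2/3))
S_4 = 17(1 - (16/81)) / (1/3)
S_4 = 1105/27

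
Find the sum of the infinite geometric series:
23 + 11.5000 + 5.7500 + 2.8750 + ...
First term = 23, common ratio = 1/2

For |r| < 1, S = a / (1 - r)
S = 23 / (1 - (1/2))
S = 23 / (1/2)
S = 46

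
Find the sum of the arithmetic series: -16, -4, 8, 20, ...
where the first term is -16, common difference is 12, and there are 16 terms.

Sₙ = n/2 × (first + last)
Last term = a + (n-1)d = -16 + (16-1)×12 = 164
S_16 = 16/2 × (-16 + 164)
S_16 = 16/2 × 148 = 1184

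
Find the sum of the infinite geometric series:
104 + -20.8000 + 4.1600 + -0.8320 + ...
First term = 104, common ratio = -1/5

For |r| < 1, S = a / (1 - r)
S = 104 / (1 - (-1/5))
S = 104 / (6/5)
S = 260/3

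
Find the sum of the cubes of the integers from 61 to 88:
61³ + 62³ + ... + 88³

Use ∑_{k=1}^{n} k³ = [n(n+1)/2]², then subtract the first 60 terms.
∑_{k=1}^{88} k³ = [88×89/2]² = 3916² = 15335056
∑_{k=1}^{60} k³ = [60×61/2]² = 1830² = 3348900
∑_{k=61}^{88} k³ = 15335056 - 3348900 = 11986156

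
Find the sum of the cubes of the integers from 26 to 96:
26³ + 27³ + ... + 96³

Use ∑_{k=1}^{n} k³ = [n(n+1)/2]², then subtract the first 25 terms.
∑_{k=1}^{96} k³ = [96×97/2]² = 4656² = 21678336
∑_{k=1}^{25} k³ = [25×26/2]² = 325² = 105625
∑_{k=26}^{96} k³ = 21678336 - 105625 = 21572711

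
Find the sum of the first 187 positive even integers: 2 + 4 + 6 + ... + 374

Sum of first n even numbers = n(n+1)
= 187×188
= 35156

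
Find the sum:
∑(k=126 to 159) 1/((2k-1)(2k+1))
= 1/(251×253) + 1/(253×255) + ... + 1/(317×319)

Partial fractions: 1/((2k-1)(2k+1)) = (1/2)[1/(2k-1) - 1/(2k+1)]
The series telescopes:
= (1/2)[1/251 - 1/319]
= 34/80069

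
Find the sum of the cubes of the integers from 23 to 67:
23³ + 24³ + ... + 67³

Use ∑_{k=1}^{n} k³ = [n(n+1)/2]², then subtract the first 22 terms.
∑_{k=1}^{67} k³ = [67×68/2]² = 2278² = 5189284
∑_{k=1}^{22} k³ = [22×23/2]² = 253² = 64009
∑_{k=23}^{67} k³ = 5189284 - 64009 = 5125275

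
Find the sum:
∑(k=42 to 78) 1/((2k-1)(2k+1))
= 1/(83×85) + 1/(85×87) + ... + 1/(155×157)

Partial fractions: 1/((2k-1)(2k+1)) = (1/2)[1/(2k-1) - 1/(2k+1)]
The series telescopes:
= (1/2)[1/83 - 1/157]
= 37/13031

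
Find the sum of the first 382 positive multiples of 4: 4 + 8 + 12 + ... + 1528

Factor out 4: = 4(1 + 2 + ... + 382) = 4 × n(n+1)/2
= 4 × 382×383/2
= 4 × 73153
= 292612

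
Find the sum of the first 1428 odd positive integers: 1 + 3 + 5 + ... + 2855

Sum of first n odd numbers = n²
= 1428²
= 2039184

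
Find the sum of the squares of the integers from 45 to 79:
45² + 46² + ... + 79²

Use ∑_{k=1}^{n} k² = n(n+1)(2n+1)/6, then subtract the first 44 terms.
∑_{k=1}^{79} k² = 79×80×159/6 = 167480
∑_{k=1}^{44} k² = 44×45×89/6 = 29370
∑_{k=45}^{79} k² = 167480 - 29370 = 138110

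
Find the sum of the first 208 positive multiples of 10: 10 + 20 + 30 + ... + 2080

Factor out 10: = 10(1 + 2 + ... + 208) = 10 × n(n+1)/2
= 10 × 208×209/2
= 10 × 21736
= 217360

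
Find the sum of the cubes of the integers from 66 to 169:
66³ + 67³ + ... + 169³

Use ∑_{k=1}^{n} k³ = [n(n+1)/2]², then subtract the first 65 terms.
∑_{k=1}^{169} k³ = [169×170/2]² = 14365² = 206353225
∑_{k=1}^{65} k³ = [65×66/2]² = 2145² = 4601025
∑_{k=66}^{169} k³ = 206353225 - 4601025 = 201752200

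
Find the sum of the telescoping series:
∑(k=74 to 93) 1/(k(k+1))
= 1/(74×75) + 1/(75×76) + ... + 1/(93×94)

Partial fractions: 1/(k(k+1)) = 1/k - 1/(k+1)
The series telescopes:
= (1/74 - 1/75) + (1/75 - 1/76) + ... + (1/93 - 1/94)
= 1/74 - 1/94
= 5/1739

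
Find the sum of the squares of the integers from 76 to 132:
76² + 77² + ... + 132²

Use ∑_{k=1}^{n} k² = n(n+1)(2n+1)/6, then subtract the first 75 terms.
∑_{k=1}^{132} k² = 132×133×265/6 = 775390
∑_{k=1}^{75} k² = 75×76×151/6 = 143450
∑_{k=76}^{132} k² = 775390 - 143450 = 631940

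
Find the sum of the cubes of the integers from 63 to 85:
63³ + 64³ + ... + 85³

Use ∑_{k=1}^{n} k³ = [n(n+1)/2]², then subtract the first 62 terms.
∑_{k=1}^{85} k³ = [85×86/2]² = 3655² = 13359025
∑_{k=1}^{62} k³ = [62×63/2]² = 1953² = 3814209
∑_{k=63}^{85} k³ = 13359025 - 3814209 = 9544816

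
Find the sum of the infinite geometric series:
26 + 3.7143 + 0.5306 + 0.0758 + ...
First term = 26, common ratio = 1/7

For |r| < 1, S = a / (1 - r)
S = 26 / (1 - (1/7))
S = 26 / (6/7)
S = 91/3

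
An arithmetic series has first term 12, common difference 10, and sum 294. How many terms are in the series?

Using S = n/2 × [2a + (n-1)d]
294 = n/2 × [2(12) + (n-1)(10)]
294 = n/2 × [24 + 10n - 10]
588 = n × [14 + 10n]
10n² + (14)n - 588 = 0
Discriminant: Δ = (14)² - 4(10)(-588) = 196 + 23520 = 23716
√Δ = 154
n = [-(14) + √Δ] / (2·10) = (-14 + 154) / 20 = 140 / 20 = 7
(The negative root is discarded since n must be a positive integer.)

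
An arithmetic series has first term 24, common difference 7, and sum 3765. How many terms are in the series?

Using S = n/2 × [2a + (n-1)d]
3765 = n/2 × [2(24) + (n-1)(7)]
3765 = n/2 × [48 + 7n - 7]
7530 = n × [41 + 7n]
7n² + (41)n - 7530 = 0
Discriminant: Δ = (41)² - 4(7)(-7530) = 1681 + 210840 = 212521
√Δ = 461
n = [-(41) + √Δ] / (2·7) = (-41 + 461) / 14 = 420 / 14 = 30
(The negative root is discarded since n must be a positive integer.)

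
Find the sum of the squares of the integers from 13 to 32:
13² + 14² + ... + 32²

Use ∑_{k=1}^{n} k² = n(n+1)(2n+1)/6, then subtract the first 12 terms.
∑_{k=1}^{32} k² = 32×33×65/6 = 11440
∑_{k=1}^{12} k² = 12×13×25/6 = 650
∑_{k=13}^{32} k² = 11440 - 650 = 10790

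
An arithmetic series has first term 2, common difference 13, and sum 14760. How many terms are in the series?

Using S = n/2 × [2a + (n-1)d]
14760 = n/2 × [2(2) + (n-1)(13)]
14760 = n/2 × [4 + 13n - 13]
29520 = n × [-9 + 13n]
13n² + (-9)n - 29520 = 0
Discriminant: Δ = (-9)² - 4(13)(-29520) = 81 + 1535040 = 1535121
√Δ = 1239
n = [-(-9) + √Δ] / (2·13) = (9 + 1239) / 26 = 1248 / 26 = 48
(The negative root is discarded since n must be a positive integer.)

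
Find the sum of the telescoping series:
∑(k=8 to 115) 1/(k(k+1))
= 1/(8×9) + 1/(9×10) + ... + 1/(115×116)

Partial fractions: 1/(k(k+1)) = 1/k - 1/(k+1)
The series telescopes:
= (1/8 - 1/9) + (1/9 - 1/10) + ... + (1/115 - 1/116)
= 1/8 - 1/116
= 27/232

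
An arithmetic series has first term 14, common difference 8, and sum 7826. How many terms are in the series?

Using S = n/2 × [2a + (n-1)d]
7826 = n/2 × [2(14) + (n-1)(8)]
7826 = n/2 × [28 + 8n - 8]
15652 = n × [20 + 8n]
8n² + (20)n - 15652 = 0
Discriminant: Δ = (20)² - 4(8)(-15652) = 400 + 500864 = 501264
√Δ = 708
n = [-(20) + √Δ] / (2·8) = (-20 + 708) / 16 = 688 / 16 = 43
(The negative root is discarded since n must be a positive integer.)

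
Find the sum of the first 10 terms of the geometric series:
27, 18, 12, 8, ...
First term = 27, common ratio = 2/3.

Sₙ = a(1 - rⁿ) / (1 - r)
S_10 = 27(1 - (2/3)^10) / (1 - (2/3))
S_10 = 27(1 - (1024/59049)) / (1/3)
S_10 = 58025/729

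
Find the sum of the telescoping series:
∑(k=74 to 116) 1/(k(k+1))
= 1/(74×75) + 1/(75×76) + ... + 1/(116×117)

Partial fractions: 1/(k(k+1)) = 1/k - 1/(k+1)
The series telescopes:
= (1/74 - 1/75) + (1/75 - 1/76) + ... + (1/116 - 1/117)
= 1/74 - 1/117
= 43/8658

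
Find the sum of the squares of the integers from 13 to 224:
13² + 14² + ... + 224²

Use ∑_{k=1}^{n} k² = n(n+1)(2n+1)/6, then subtract the first 12 terms.
∑_{k=1}^{224} k² = 224×225×449/6 = 3771600
∑_{k=1}^{12} k² = 12×13×25/6 = 650
∑_{k=13}^{224} k² = 3771600 - 650 = 3770950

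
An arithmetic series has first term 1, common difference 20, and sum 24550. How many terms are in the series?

Using S = n/2 × [2a + (n-1)d]
24550 = n/2 × [2(1) + (n-1)(20)]
24550 = n/2 × [2 + 20n - 20]
49100 = n × [-18 + 20n]
20n² + (-18)n - 49100 = 0
Discriminant: Δ = (-18)² - 4(20)(-49100) = 324 + 3928000 = 3928324
√Δ = 1982
n = [-(-18) + √Δ] / (2·20) = (18 + 1982) / 40 = 2000 / 40 = 50
(The negative root is discarded since n must be a positive integer.)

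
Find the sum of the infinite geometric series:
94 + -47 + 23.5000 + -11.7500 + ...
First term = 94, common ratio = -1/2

For |r| < 1, S = a / (1 - r)
S = 94 / (1 - (-1/2))
S = 94 / (3/2)
S = 188/3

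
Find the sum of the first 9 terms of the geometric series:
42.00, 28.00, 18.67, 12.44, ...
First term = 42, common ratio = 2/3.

Sₙ = a(1 - rⁿ) / (1 - r)
S_9 = 42(1 - (2/3)^9) / (1 - (2/3))
S_9 = 42(1 - (512/19683)) / (1/3)
S_9 = 268394/2187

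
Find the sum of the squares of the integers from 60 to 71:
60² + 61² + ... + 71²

Use ∑_{k=1}^{n} k² = n(n+1)(2n+1)/6, then subtract the first 59 terms.
∑_{k=1}^{71} k² = 71×72×143/6 = 121836
∑_{k=1}^{59} k² = 59×60×119/6 = 70210
∑_{k=60}^{71} k² = 121836 - 70210 = 51626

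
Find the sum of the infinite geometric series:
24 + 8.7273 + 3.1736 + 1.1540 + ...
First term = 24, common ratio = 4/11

For |r| < 1, S = a / (1 - r)
S = 24 / (1 - (4/11))
S = 24 / (7/11)
S = 264/7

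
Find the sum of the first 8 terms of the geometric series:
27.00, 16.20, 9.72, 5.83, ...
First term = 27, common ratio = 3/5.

Sₙ = a(1 - rⁿ) / (1 - r)
S_8 = 27(1 - (3/5)^8) / (1 - (3/5))
S_8 = 27(1 - (6561/390625)) / (2/5)
S_8 = 5184864/78125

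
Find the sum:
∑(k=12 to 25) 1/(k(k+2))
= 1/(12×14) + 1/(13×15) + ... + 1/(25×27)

Partial fractions: 1/(k(k+2)) = (1/2)[1/k - 1/(k+2)]
Telescoping leaves the first two and last two terms:
= (1/2)[1/12 + 1/13 - 1/26 - 1/27]
= 119/2808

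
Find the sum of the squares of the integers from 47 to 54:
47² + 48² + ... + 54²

Use ∑_{k=1}^{n} k² = n(n+1)(2n+1)/6, then subtract the first 46 terms.
∑_{k=1}^{54} k² = 54×55×109/6 = 53955
∑_{k=1}^{46} k² = 46×47×93/6 = 33511
∑_{k=47}^{54} k² = 53955 - 33511 = 20444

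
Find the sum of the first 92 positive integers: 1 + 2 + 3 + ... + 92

Formula: ∑k = n(n+1)/2
= 92×93/2
= 8556/2
= 4278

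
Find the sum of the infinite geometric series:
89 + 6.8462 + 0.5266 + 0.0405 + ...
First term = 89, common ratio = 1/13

For |r| < 1, S = a / (1 - r)
S = 89 / (1 - (1/13))
S = 89 / (12/13)
S = 1157/12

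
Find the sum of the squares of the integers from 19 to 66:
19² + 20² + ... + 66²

Use ∑_{k=1}^{n} k² = n(n+1)(2n+1)/6, then subtract the first 18 terms.
∑_{k=1}^{66} k² = 66×67×133/6 = 98021
∑_{k=1}^{18} k² = 18×19×37/6 = 2109
∑_{k=19}^{66} k² = 98021 - 2109 = 95912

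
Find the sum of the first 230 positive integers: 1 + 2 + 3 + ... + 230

Formula: ∑k = n(n+1)/2
= 230×231/2
= 53130/2
= 26565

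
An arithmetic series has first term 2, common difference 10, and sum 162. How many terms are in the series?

Using S = n/2 × [2a + (n-1)d]
162 = n/2 × [2(2) + (n-1)(10)]
162 = n/2 × [4 + 10n - 10]
324 = n × [-6 + 10n]
10n² + (-6)n - 324 = 0
Discriminant: Δ = (-6)² - 4(10)(-324) = 36 + 12960 = 12996
√Δ = 114
n = [-(-6) + √Δ] / (2·10) = (6 + 114) / 20 = 120 / 20 = 6
(The negative root is discarded since n must be a positive integer.)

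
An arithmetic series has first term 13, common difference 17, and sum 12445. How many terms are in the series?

Using S = n/2 × [2a + (n-1)d]
12445 = n/2 × [2(13) + (n-1)(17)]
12445 = n/2 × [26 + 17n - 17]
24890 = n × [9 + 17n]
17n² + (9)n - 24890 = 0
Discriminant: Δ = (9)² - 4(17)(-24890) = 81 + 1692520 = 1692601
√Δ = 1301
n = [-(9) + √Δ] / (2·17) = (-9 + 1301) / 34 = 1292 / 34 = 38
(The negative root is discarded since n must be a positive integer.)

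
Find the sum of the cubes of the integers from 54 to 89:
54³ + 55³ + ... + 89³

Use ∑_{k=1}^{n} k³ = [n(n+1)/2]², then subtract the first 53 terms.
∑_{k=1}^{89} k³ = [89×90/2]² = 4005² = 16040025
∑_{k=1}^{53} k³ = [53×54/2]² = 1431² = 2047761
∑_{k=54}^{89} k³ = 16040025 - 2047761 = 13992264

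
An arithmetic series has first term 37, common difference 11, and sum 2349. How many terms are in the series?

Using S = n/2 × [2a + (n-1)d]
2349 = n/2 × [2(37) + (n-1)(11)]
2349 = n/2 × [74 + 11n - 11]
4698 = n × [63 + 11n]
11n² + (63)n - 4698 = 0
Discriminant: Δ = (63)² - 4(11)(-4698) = 3969 + 206712 = 210681
√Δ = 459
n = [-(63) + √Δ] / (2·11) = (-63 + 459) / 22 = 396 / 22 = 18
(The negative root is discarded since n must be a positive integer.)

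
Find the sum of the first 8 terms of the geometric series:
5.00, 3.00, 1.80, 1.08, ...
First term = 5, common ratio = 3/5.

Sₙ = a(1 - rⁿ) / (1 - r)
S_8 = 5(1 - (3/5)^8) / (1 - (3/5))
S_8 = 5(1 - (6561/390625)) / (2/5)
S_8 = 192032/15625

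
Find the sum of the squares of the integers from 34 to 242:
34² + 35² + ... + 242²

Use ∑_{k=1}^{n} k² = n(n+1)(2n+1)/6, then subtract the first 33 terms.
∑_{k=1}^{242} k² = 242×243×485/6 = 4753485
∑_{k=1}^{33} k² = 33×34×67/6 = 12529
∑_{k=34}^{242} k² = 4753485 - 12529 = 4740956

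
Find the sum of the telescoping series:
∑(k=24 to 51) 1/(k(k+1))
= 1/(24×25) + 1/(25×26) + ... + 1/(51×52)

Partial fractions: 1/(k(k+1)) = 1/k - 1/(k+1)
The series telescopes:
= (1/24 - 1/25) + (1/25 - 1/26) + ... + (1/51 - 1/52)
= 1/24 - 1/52
= 7/312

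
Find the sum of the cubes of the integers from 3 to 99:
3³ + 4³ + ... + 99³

Use ∑_{k=1}^{n} k³ = [n(n+1)/2]², then subtract the first 2 terms.
∑_{k=1}^{99} k³ = [99×100/2]² = 4950² = 24502500
∑_{k=1}^{2} k³ = [2×3/2]² = 3² = 9
∑_{k=3}^{99} k³ = 24502500 - 9 = 24502491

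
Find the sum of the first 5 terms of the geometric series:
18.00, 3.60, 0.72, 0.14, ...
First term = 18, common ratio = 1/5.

Sₙ = a(1 - rⁿ) / (1 - r)
S_5 = 18(1 - (1/5)^5) / (1 - (1/5))
S_5 = 18(1 - (1/3125)) / (4/5)
S_5 = 14058/625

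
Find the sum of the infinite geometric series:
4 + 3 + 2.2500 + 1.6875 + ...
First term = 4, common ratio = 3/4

For |r| < 1, S = a / (1 - r)
S = 4 / (1 - (3/4))
S = 4 / (1/4)
S = 16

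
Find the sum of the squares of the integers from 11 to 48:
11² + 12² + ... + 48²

Use ∑_{k=1}^{n} k² = n(n+1)(2n+1)/6, then subtract the first 10 terms.
∑_{k=1}^{48} k² = 48×49×97/6 = 38024
∑_{k=1}^{10} k² = 10×11×21/6 = 385
∑_{k=11}^{48} k² = 38024 - 385 = 37639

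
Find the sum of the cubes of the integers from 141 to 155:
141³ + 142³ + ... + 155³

Use ∑_{k=1}^{n} k³ = [n(n+1)/2]², then subtract the first 140 terms.
∑_{k=1}^{155} k³ = [155×156/2]² = 12090² = 146168100
∑_{k=1}^{140} k³ = [140×141/2]² = 9870² = 97416900
∑_{k=141}^{155} k³ = 146168100 - 97416900 = 48751200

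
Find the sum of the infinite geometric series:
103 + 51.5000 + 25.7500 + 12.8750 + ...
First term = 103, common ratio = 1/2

For |r| < 1, S = a / (1 - r)
S = 103 / (1 - (1/2))
S = 103 / (1/2)
S = 206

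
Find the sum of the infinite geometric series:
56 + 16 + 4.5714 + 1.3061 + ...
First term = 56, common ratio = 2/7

For |r| < 1, S = a / (1 - r)
S = 56 / (1 - (2/7))
S = 56 / (5/7)
S = 392/5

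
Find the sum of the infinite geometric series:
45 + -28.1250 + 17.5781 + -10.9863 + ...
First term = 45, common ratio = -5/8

For |r| < 1, S = a / (1 - r)
S = 45 / (1 - (-5/8))
S = 45 / (13/8)
S = 360/13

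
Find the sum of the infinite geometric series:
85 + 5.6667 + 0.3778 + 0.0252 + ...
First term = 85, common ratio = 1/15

For |r| < 1, S = a / (1 - r)
S = 85 / (1 - (1/15))
S = 85 / (14/15)
S = 1275/14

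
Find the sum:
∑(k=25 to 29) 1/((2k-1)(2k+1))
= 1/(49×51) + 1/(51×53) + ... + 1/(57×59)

Partial fractions: 1/((2k-1)(2k+1)) = (1/2)[1/(2k-1) - 1/(2k+1)]
The series telescopes:
= (1/2)[1/49 - 1/59]
= 5/2891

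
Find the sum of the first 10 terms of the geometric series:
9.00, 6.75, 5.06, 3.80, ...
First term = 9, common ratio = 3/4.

Sₙ = a(1 - rⁿ) / (1 - r)
S_10 = 9(1 - (3/4)^10) / (1 - (3/4))
S_10 = 9(1 - (59049/1048576)) / (1/4)
S_10 = 8905743/262144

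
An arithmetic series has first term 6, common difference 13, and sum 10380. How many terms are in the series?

Using S = n/2 × [2a + (n-1)d]
10380 = n/2 × [2(6) + (n-1)(13)]
10380 = n/2 × [12 + 13n - 13]
20760 = n × [-1 + 13n]
13n² + (-1)n - 20760 = 0
Discriminant: Δ = (-1)² - 4(13)(-20760) = 1 + 1079520 = 1079521
√Δ = 1039
n = [-(-1) + √Δ] / (2·13) = (1 + 1039) / 26 = 1040 / 26 = 40
(The negative root is discarded since n must be a positive integer.)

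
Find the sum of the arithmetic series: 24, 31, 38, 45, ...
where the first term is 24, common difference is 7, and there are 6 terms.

Sₙ = n/2 × (first + last)
Last term = a + (n-1)d = 24 + (6-1)×7 = 59
S_6 = 6/2 × (24 + 59)
S_6 = 6/2 × 83 = 249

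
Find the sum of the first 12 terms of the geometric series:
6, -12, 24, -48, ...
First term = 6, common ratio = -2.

Sₙ = a(1 - rⁿ) / (1 - r)
S_12 = 6(1 - (-2)^12) / (1 - (-2))
S_12 = 6(1 - 4096) / (3)
S_12 = -8190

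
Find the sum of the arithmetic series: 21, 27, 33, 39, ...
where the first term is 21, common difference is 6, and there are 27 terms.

Sₙ = n/2 × (first + last)
Last term = a + (n-1)d = 21 + (27-1)×6 = 177
S_27 = 27/2 × (21 + 177)
S_27 = 27/2 × 198 = 2673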